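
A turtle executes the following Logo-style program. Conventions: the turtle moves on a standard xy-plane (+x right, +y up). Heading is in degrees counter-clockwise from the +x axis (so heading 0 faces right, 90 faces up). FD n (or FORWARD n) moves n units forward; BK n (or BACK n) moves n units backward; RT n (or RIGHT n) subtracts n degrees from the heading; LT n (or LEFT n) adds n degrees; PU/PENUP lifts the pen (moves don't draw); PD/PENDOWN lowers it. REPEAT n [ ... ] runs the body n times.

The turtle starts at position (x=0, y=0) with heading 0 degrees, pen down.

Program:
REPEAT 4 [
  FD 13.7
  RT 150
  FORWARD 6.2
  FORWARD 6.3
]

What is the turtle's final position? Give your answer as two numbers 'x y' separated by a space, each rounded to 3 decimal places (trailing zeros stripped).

Answer: -2.14 -5.785

Derivation:
Executing turtle program step by step:
Start: pos=(0,0), heading=0, pen down
REPEAT 4 [
  -- iteration 1/4 --
  FD 13.7: (0,0) -> (13.7,0) [heading=0, draw]
  RT 150: heading 0 -> 210
  FD 6.2: (13.7,0) -> (8.331,-3.1) [heading=210, draw]
  FD 6.3: (8.331,-3.1) -> (2.875,-6.25) [heading=210, draw]
  -- iteration 2/4 --
  FD 13.7: (2.875,-6.25) -> (-8.99,-13.1) [heading=210, draw]
  RT 150: heading 210 -> 60
  FD 6.2: (-8.99,-13.1) -> (-5.89,-7.731) [heading=60, draw]
  FD 6.3: (-5.89,-7.731) -> (-2.74,-2.275) [heading=60, draw]
  -- iteration 3/4 --
  FD 13.7: (-2.74,-2.275) -> (4.11,9.59) [heading=60, draw]
  RT 150: heading 60 -> 270
  FD 6.2: (4.11,9.59) -> (4.11,3.39) [heading=270, draw]
  FD 6.3: (4.11,3.39) -> (4.11,-2.91) [heading=270, draw]
  -- iteration 4/4 --
  FD 13.7: (4.11,-2.91) -> (4.11,-16.61) [heading=270, draw]
  RT 150: heading 270 -> 120
  FD 6.2: (4.11,-16.61) -> (1.01,-11.241) [heading=120, draw]
  FD 6.3: (1.01,-11.241) -> (-2.14,-5.785) [heading=120, draw]
]
Final: pos=(-2.14,-5.785), heading=120, 12 segment(s) drawn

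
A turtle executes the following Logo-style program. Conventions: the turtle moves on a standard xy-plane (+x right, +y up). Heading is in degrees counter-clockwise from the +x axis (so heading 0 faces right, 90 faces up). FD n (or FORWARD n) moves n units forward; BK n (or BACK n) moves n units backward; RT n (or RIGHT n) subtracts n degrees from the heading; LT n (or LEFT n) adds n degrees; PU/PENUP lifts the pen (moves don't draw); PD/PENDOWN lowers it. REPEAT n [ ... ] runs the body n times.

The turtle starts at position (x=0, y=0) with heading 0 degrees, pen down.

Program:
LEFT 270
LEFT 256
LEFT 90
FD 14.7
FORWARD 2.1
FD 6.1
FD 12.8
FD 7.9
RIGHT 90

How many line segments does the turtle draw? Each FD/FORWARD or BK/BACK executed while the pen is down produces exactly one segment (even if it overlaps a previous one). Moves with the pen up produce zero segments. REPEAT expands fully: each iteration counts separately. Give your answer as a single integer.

Executing turtle program step by step:
Start: pos=(0,0), heading=0, pen down
LT 270: heading 0 -> 270
LT 256: heading 270 -> 166
LT 90: heading 166 -> 256
FD 14.7: (0,0) -> (-3.556,-14.263) [heading=256, draw]
FD 2.1: (-3.556,-14.263) -> (-4.064,-16.301) [heading=256, draw]
FD 6.1: (-4.064,-16.301) -> (-5.54,-22.22) [heading=256, draw]
FD 12.8: (-5.54,-22.22) -> (-8.637,-34.64) [heading=256, draw]
FD 7.9: (-8.637,-34.64) -> (-10.548,-42.305) [heading=256, draw]
RT 90: heading 256 -> 166
Final: pos=(-10.548,-42.305), heading=166, 5 segment(s) drawn
Segments drawn: 5

Answer: 5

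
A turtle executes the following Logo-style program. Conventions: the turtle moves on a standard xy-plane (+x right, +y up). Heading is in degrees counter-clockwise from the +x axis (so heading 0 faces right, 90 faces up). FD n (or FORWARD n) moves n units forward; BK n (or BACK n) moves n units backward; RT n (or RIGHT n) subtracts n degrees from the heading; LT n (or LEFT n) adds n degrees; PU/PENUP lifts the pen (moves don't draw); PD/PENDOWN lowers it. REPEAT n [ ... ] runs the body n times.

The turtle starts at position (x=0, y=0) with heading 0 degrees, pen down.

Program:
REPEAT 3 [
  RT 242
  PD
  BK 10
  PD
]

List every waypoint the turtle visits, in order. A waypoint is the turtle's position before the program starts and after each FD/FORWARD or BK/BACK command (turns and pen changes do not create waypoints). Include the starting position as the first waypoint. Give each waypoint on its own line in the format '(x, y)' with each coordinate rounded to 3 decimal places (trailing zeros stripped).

Executing turtle program step by step:
Start: pos=(0,0), heading=0, pen down
REPEAT 3 [
  -- iteration 1/3 --
  RT 242: heading 0 -> 118
  PD: pen down
  BK 10: (0,0) -> (4.695,-8.829) [heading=118, draw]
  PD: pen down
  -- iteration 2/3 --
  RT 242: heading 118 -> 236
  PD: pen down
  BK 10: (4.695,-8.829) -> (10.287,-0.539) [heading=236, draw]
  PD: pen down
  -- iteration 3/3 --
  RT 242: heading 236 -> 354
  PD: pen down
  BK 10: (10.287,-0.539) -> (0.341,0.506) [heading=354, draw]
  PD: pen down
]
Final: pos=(0.341,0.506), heading=354, 3 segment(s) drawn
Waypoints (4 total):
(0, 0)
(4.695, -8.829)
(10.287, -0.539)
(0.341, 0.506)

Answer: (0, 0)
(4.695, -8.829)
(10.287, -0.539)
(0.341, 0.506)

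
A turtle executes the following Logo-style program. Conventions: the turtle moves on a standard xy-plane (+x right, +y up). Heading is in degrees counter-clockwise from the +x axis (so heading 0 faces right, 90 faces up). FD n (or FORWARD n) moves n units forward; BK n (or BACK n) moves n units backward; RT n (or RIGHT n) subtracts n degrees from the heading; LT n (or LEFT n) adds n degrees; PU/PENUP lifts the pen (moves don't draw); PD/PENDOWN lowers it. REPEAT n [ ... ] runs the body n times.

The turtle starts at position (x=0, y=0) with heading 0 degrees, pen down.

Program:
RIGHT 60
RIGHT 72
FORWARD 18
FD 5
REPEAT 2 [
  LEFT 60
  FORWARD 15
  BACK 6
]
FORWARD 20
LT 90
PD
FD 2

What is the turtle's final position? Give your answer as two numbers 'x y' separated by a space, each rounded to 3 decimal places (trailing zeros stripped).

Answer: 16.173 -29.725

Derivation:
Executing turtle program step by step:
Start: pos=(0,0), heading=0, pen down
RT 60: heading 0 -> 300
RT 72: heading 300 -> 228
FD 18: (0,0) -> (-12.044,-13.377) [heading=228, draw]
FD 5: (-12.044,-13.377) -> (-15.39,-17.092) [heading=228, draw]
REPEAT 2 [
  -- iteration 1/2 --
  LT 60: heading 228 -> 288
  FD 15: (-15.39,-17.092) -> (-10.755,-31.358) [heading=288, draw]
  BK 6: (-10.755,-31.358) -> (-12.609,-25.652) [heading=288, draw]
  -- iteration 2/2 --
  LT 60: heading 288 -> 348
  FD 15: (-12.609,-25.652) -> (2.063,-28.771) [heading=348, draw]
  BK 6: (2.063,-28.771) -> (-3.806,-27.523) [heading=348, draw]
]
FD 20: (-3.806,-27.523) -> (15.757,-31.681) [heading=348, draw]
LT 90: heading 348 -> 78
PD: pen down
FD 2: (15.757,-31.681) -> (16.173,-29.725) [heading=78, draw]
Final: pos=(16.173,-29.725), heading=78, 8 segment(s) drawn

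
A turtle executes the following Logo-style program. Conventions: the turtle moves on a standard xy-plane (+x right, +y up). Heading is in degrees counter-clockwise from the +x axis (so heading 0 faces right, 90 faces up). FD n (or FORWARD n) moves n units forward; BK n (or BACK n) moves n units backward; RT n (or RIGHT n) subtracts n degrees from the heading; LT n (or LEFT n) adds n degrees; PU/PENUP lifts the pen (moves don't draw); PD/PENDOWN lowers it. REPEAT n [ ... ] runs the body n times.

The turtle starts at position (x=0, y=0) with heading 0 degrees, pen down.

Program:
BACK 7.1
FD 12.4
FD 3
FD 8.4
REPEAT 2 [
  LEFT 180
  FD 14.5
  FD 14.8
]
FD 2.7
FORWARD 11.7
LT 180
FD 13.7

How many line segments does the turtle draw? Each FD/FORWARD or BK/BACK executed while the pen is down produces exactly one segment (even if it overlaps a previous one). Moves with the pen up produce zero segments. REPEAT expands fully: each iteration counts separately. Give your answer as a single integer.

Executing turtle program step by step:
Start: pos=(0,0), heading=0, pen down
BK 7.1: (0,0) -> (-7.1,0) [heading=0, draw]
FD 12.4: (-7.1,0) -> (5.3,0) [heading=0, draw]
FD 3: (5.3,0) -> (8.3,0) [heading=0, draw]
FD 8.4: (8.3,0) -> (16.7,0) [heading=0, draw]
REPEAT 2 [
  -- iteration 1/2 --
  LT 180: heading 0 -> 180
  FD 14.5: (16.7,0) -> (2.2,0) [heading=180, draw]
  FD 14.8: (2.2,0) -> (-12.6,0) [heading=180, draw]
  -- iteration 2/2 --
  LT 180: heading 180 -> 0
  FD 14.5: (-12.6,0) -> (1.9,0) [heading=0, draw]
  FD 14.8: (1.9,0) -> (16.7,0) [heading=0, draw]
]
FD 2.7: (16.7,0) -> (19.4,0) [heading=0, draw]
FD 11.7: (19.4,0) -> (31.1,0) [heading=0, draw]
LT 180: heading 0 -> 180
FD 13.7: (31.1,0) -> (17.4,0) [heading=180, draw]
Final: pos=(17.4,0), heading=180, 11 segment(s) drawn
Segments drawn: 11

Answer: 11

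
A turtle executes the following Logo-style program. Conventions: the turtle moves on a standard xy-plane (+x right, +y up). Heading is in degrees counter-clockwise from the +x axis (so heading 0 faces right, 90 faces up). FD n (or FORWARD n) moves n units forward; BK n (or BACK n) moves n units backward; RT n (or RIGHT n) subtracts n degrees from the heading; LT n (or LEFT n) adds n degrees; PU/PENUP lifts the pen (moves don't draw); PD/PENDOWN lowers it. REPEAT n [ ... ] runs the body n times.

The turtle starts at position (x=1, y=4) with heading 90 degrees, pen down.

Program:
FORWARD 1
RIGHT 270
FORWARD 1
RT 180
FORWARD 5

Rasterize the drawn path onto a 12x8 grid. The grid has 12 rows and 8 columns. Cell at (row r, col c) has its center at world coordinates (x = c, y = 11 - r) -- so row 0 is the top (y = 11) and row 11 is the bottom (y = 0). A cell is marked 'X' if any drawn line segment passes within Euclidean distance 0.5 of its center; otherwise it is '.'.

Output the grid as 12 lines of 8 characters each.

Answer: ........
........
........
........
........
........
XXXXXX..
.X......
........
........
........
........

Derivation:
Segment 0: (1,4) -> (1,5)
Segment 1: (1,5) -> (0,5)
Segment 2: (0,5) -> (5,5)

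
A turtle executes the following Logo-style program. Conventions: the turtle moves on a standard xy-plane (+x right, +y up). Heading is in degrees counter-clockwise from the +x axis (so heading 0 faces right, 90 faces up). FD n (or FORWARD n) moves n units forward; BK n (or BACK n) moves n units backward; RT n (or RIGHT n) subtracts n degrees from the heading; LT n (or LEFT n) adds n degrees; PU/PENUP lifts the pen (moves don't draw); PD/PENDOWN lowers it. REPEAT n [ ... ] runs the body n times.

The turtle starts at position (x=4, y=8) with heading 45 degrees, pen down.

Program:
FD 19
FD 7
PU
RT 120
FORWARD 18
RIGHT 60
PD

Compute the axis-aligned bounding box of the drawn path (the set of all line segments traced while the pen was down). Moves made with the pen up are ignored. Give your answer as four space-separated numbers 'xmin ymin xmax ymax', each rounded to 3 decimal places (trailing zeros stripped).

Executing turtle program step by step:
Start: pos=(4,8), heading=45, pen down
FD 19: (4,8) -> (17.435,21.435) [heading=45, draw]
FD 7: (17.435,21.435) -> (22.385,26.385) [heading=45, draw]
PU: pen up
RT 120: heading 45 -> 285
FD 18: (22.385,26.385) -> (27.044,8.998) [heading=285, move]
RT 60: heading 285 -> 225
PD: pen down
Final: pos=(27.044,8.998), heading=225, 2 segment(s) drawn

Segment endpoints: x in {4, 17.435, 22.385}, y in {8, 21.435, 26.385}
xmin=4, ymin=8, xmax=22.385, ymax=26.385

Answer: 4 8 22.385 26.385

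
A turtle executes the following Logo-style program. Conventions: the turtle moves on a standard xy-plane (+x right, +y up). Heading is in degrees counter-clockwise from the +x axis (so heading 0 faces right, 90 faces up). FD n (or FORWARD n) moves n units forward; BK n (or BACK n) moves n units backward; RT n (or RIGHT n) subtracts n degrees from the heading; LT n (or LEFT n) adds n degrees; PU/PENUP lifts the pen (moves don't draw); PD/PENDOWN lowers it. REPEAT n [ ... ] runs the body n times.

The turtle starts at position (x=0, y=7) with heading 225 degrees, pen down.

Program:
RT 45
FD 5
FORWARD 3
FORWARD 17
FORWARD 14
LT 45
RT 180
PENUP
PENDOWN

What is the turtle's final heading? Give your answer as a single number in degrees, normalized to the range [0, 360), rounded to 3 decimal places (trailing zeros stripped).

Executing turtle program step by step:
Start: pos=(0,7), heading=225, pen down
RT 45: heading 225 -> 180
FD 5: (0,7) -> (-5,7) [heading=180, draw]
FD 3: (-5,7) -> (-8,7) [heading=180, draw]
FD 17: (-8,7) -> (-25,7) [heading=180, draw]
FD 14: (-25,7) -> (-39,7) [heading=180, draw]
LT 45: heading 180 -> 225
RT 180: heading 225 -> 45
PU: pen up
PD: pen down
Final: pos=(-39,7), heading=45, 4 segment(s) drawn

Answer: 45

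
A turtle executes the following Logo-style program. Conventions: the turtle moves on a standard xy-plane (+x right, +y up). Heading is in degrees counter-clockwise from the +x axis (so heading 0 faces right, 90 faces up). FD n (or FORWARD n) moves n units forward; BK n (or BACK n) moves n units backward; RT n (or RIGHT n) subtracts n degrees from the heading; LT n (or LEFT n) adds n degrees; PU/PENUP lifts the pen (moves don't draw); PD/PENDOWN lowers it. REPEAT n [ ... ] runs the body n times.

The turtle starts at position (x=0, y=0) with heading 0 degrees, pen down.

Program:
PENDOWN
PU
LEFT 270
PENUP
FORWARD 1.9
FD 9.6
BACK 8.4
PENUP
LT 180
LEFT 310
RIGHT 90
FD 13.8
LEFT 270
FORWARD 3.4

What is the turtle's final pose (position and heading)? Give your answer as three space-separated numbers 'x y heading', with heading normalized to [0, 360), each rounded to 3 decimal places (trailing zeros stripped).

Answer: 6.266 -15.857 220

Derivation:
Executing turtle program step by step:
Start: pos=(0,0), heading=0, pen down
PD: pen down
PU: pen up
LT 270: heading 0 -> 270
PU: pen up
FD 1.9: (0,0) -> (0,-1.9) [heading=270, move]
FD 9.6: (0,-1.9) -> (0,-11.5) [heading=270, move]
BK 8.4: (0,-11.5) -> (0,-3.1) [heading=270, move]
PU: pen up
LT 180: heading 270 -> 90
LT 310: heading 90 -> 40
RT 90: heading 40 -> 310
FD 13.8: (0,-3.1) -> (8.87,-13.671) [heading=310, move]
LT 270: heading 310 -> 220
FD 3.4: (8.87,-13.671) -> (6.266,-15.857) [heading=220, move]
Final: pos=(6.266,-15.857), heading=220, 0 segment(s) drawn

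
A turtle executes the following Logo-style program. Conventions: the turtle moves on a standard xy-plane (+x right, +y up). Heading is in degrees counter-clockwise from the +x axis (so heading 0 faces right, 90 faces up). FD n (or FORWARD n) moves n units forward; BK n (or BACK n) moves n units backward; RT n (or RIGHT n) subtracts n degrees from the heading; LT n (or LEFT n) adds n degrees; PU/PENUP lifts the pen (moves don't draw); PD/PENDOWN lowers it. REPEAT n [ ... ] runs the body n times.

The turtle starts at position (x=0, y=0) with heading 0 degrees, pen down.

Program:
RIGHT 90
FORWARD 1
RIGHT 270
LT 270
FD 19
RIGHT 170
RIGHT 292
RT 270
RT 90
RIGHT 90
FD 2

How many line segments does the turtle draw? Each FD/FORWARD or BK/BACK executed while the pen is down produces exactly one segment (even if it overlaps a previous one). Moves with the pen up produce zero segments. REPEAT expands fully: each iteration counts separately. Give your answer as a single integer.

Answer: 3

Derivation:
Executing turtle program step by step:
Start: pos=(0,0), heading=0, pen down
RT 90: heading 0 -> 270
FD 1: (0,0) -> (0,-1) [heading=270, draw]
RT 270: heading 270 -> 0
LT 270: heading 0 -> 270
FD 19: (0,-1) -> (0,-20) [heading=270, draw]
RT 170: heading 270 -> 100
RT 292: heading 100 -> 168
RT 270: heading 168 -> 258
RT 90: heading 258 -> 168
RT 90: heading 168 -> 78
FD 2: (0,-20) -> (0.416,-18.044) [heading=78, draw]
Final: pos=(0.416,-18.044), heading=78, 3 segment(s) drawn
Segments drawn: 3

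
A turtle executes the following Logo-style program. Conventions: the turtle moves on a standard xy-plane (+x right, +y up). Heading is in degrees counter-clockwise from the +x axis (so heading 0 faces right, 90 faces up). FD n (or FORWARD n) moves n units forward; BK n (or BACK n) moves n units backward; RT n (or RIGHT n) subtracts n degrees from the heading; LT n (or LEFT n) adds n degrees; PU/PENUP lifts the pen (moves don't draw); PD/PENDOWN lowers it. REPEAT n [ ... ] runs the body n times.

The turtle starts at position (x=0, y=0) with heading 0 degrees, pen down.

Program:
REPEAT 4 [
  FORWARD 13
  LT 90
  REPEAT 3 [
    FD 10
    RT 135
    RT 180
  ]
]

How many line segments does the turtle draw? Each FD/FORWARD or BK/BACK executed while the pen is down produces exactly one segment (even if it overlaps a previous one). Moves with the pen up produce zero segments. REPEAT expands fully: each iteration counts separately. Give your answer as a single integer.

Executing turtle program step by step:
Start: pos=(0,0), heading=0, pen down
REPEAT 4 [
  -- iteration 1/4 --
  FD 13: (0,0) -> (13,0) [heading=0, draw]
  LT 90: heading 0 -> 90
  REPEAT 3 [
    -- iteration 1/3 --
    FD 10: (13,0) -> (13,10) [heading=90, draw]
    RT 135: heading 90 -> 315
    RT 180: heading 315 -> 135
    -- iteration 2/3 --
    FD 10: (13,10) -> (5.929,17.071) [heading=135, draw]
    RT 135: heading 135 -> 0
    RT 180: heading 0 -> 180
    -- iteration 3/3 --
    FD 10: (5.929,17.071) -> (-4.071,17.071) [heading=180, draw]
    RT 135: heading 180 -> 45
    RT 180: heading 45 -> 225
  ]
  -- iteration 2/4 --
  FD 13: (-4.071,17.071) -> (-13.263,7.879) [heading=225, draw]
  LT 90: heading 225 -> 315
  REPEAT 3 [
    -- iteration 1/3 --
    FD 10: (-13.263,7.879) -> (-6.192,0.808) [heading=315, draw]
    RT 135: heading 315 -> 180
    RT 180: heading 180 -> 0
    -- iteration 2/3 --
    FD 10: (-6.192,0.808) -> (3.808,0.808) [heading=0, draw]
    RT 135: heading 0 -> 225
    RT 180: heading 225 -> 45
    -- iteration 3/3 --
    FD 10: (3.808,0.808) -> (10.879,7.879) [heading=45, draw]
    RT 135: heading 45 -> 270
    RT 180: heading 270 -> 90
  ]
  -- iteration 3/4 --
  FD 13: (10.879,7.879) -> (10.879,20.879) [heading=90, draw]
  LT 90: heading 90 -> 180
  REPEAT 3 [
    -- iteration 1/3 --
    FD 10: (10.879,20.879) -> (0.879,20.879) [heading=180, draw]
    RT 135: heading 180 -> 45
    RT 180: heading 45 -> 225
    -- iteration 2/3 --
    FD 10: (0.879,20.879) -> (-6.192,13.808) [heading=225, draw]
    RT 135: heading 225 -> 90
    RT 180: heading 90 -> 270
    -- iteration 3/3 --
    FD 10: (-6.192,13.808) -> (-6.192,3.808) [heading=270, draw]
    RT 135: heading 270 -> 135
    RT 180: heading 135 -> 315
  ]
  -- iteration 4/4 --
  FD 13: (-6.192,3.808) -> (3,-5.385) [heading=315, draw]
  LT 90: heading 315 -> 45
  REPEAT 3 [
    -- iteration 1/3 --
    FD 10: (3,-5.385) -> (10.071,1.686) [heading=45, draw]
    RT 135: heading 45 -> 270
    RT 180: heading 270 -> 90
    -- iteration 2/3 --
    FD 10: (10.071,1.686) -> (10.071,11.686) [heading=90, draw]
    RT 135: heading 90 -> 315
    RT 180: heading 315 -> 135
    -- iteration 3/3 --
    FD 10: (10.071,11.686) -> (3,18.757) [heading=135, draw]
    RT 135: heading 135 -> 0
    RT 180: heading 0 -> 180
  ]
]
Final: pos=(3,18.757), heading=180, 16 segment(s) drawn
Segments drawn: 16

Answer: 16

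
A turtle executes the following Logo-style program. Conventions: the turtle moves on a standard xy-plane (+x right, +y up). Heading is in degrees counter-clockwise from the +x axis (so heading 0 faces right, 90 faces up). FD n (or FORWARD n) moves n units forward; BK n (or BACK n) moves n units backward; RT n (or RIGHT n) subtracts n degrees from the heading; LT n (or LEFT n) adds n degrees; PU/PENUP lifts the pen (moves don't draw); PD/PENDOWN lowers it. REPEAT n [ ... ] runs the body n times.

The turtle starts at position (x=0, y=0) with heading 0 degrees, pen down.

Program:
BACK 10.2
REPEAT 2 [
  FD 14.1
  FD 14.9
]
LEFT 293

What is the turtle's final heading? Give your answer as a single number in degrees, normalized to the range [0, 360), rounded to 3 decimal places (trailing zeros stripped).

Executing turtle program step by step:
Start: pos=(0,0), heading=0, pen down
BK 10.2: (0,0) -> (-10.2,0) [heading=0, draw]
REPEAT 2 [
  -- iteration 1/2 --
  FD 14.1: (-10.2,0) -> (3.9,0) [heading=0, draw]
  FD 14.9: (3.9,0) -> (18.8,0) [heading=0, draw]
  -- iteration 2/2 --
  FD 14.1: (18.8,0) -> (32.9,0) [heading=0, draw]
  FD 14.9: (32.9,0) -> (47.8,0) [heading=0, draw]
]
LT 293: heading 0 -> 293
Final: pos=(47.8,0), heading=293, 5 segment(s) drawn

Answer: 293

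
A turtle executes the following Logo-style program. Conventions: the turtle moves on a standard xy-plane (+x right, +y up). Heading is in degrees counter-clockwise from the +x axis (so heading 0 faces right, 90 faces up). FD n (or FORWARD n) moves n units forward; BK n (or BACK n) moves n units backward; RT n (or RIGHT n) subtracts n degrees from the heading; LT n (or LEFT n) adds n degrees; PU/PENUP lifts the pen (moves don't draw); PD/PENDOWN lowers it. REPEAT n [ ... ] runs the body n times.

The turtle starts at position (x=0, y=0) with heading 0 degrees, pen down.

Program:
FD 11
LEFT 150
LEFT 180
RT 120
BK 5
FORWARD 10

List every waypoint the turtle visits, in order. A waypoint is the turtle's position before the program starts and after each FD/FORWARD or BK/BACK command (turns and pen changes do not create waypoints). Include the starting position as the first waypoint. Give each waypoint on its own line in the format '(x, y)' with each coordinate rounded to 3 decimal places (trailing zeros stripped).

Answer: (0, 0)
(11, 0)
(15.33, 2.5)
(6.67, -2.5)

Derivation:
Executing turtle program step by step:
Start: pos=(0,0), heading=0, pen down
FD 11: (0,0) -> (11,0) [heading=0, draw]
LT 150: heading 0 -> 150
LT 180: heading 150 -> 330
RT 120: heading 330 -> 210
BK 5: (11,0) -> (15.33,2.5) [heading=210, draw]
FD 10: (15.33,2.5) -> (6.67,-2.5) [heading=210, draw]
Final: pos=(6.67,-2.5), heading=210, 3 segment(s) drawn
Waypoints (4 total):
(0, 0)
(11, 0)
(15.33, 2.5)
(6.67, -2.5)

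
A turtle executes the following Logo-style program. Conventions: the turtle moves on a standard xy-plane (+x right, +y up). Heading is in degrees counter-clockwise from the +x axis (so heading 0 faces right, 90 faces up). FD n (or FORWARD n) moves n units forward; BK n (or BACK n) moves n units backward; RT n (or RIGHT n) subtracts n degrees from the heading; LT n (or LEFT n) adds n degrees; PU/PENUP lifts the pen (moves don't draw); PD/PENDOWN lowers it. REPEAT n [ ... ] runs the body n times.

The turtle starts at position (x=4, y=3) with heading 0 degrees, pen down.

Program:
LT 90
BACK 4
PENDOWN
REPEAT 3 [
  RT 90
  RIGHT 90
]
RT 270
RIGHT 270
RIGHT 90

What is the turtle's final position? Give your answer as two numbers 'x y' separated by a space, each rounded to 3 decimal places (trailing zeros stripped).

Answer: 4 -1

Derivation:
Executing turtle program step by step:
Start: pos=(4,3), heading=0, pen down
LT 90: heading 0 -> 90
BK 4: (4,3) -> (4,-1) [heading=90, draw]
PD: pen down
REPEAT 3 [
  -- iteration 1/3 --
  RT 90: heading 90 -> 0
  RT 90: heading 0 -> 270
  -- iteration 2/3 --
  RT 90: heading 270 -> 180
  RT 90: heading 180 -> 90
  -- iteration 3/3 --
  RT 90: heading 90 -> 0
  RT 90: heading 0 -> 270
]
RT 270: heading 270 -> 0
RT 270: heading 0 -> 90
RT 90: heading 90 -> 0
Final: pos=(4,-1), heading=0, 1 segment(s) drawn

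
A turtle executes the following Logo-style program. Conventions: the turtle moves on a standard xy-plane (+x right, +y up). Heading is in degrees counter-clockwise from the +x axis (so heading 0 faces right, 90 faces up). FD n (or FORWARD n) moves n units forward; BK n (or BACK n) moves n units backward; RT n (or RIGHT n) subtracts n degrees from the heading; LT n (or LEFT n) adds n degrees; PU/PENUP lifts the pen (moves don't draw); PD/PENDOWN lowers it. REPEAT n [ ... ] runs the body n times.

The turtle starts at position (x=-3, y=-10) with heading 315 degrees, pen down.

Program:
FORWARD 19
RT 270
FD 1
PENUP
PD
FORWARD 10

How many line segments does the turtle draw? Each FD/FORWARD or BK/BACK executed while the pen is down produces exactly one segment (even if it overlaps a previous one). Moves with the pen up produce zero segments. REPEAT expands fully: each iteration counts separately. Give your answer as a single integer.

Executing turtle program step by step:
Start: pos=(-3,-10), heading=315, pen down
FD 19: (-3,-10) -> (10.435,-23.435) [heading=315, draw]
RT 270: heading 315 -> 45
FD 1: (10.435,-23.435) -> (11.142,-22.728) [heading=45, draw]
PU: pen up
PD: pen down
FD 10: (11.142,-22.728) -> (18.213,-15.657) [heading=45, draw]
Final: pos=(18.213,-15.657), heading=45, 3 segment(s) drawn
Segments drawn: 3

Answer: 3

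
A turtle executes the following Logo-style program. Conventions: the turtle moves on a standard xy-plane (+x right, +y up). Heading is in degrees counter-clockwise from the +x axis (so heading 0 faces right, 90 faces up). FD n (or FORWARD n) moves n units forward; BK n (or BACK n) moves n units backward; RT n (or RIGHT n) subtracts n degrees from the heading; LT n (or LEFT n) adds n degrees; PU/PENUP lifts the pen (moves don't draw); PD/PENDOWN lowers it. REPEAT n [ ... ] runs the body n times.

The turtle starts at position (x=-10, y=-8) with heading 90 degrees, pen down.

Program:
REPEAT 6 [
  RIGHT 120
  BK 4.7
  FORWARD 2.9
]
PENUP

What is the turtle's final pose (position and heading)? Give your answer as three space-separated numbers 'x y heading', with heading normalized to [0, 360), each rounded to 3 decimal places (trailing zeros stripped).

Executing turtle program step by step:
Start: pos=(-10,-8), heading=90, pen down
REPEAT 6 [
  -- iteration 1/6 --
  RT 120: heading 90 -> 330
  BK 4.7: (-10,-8) -> (-14.07,-5.65) [heading=330, draw]
  FD 2.9: (-14.07,-5.65) -> (-11.559,-7.1) [heading=330, draw]
  -- iteration 2/6 --
  RT 120: heading 330 -> 210
  BK 4.7: (-11.559,-7.1) -> (-7.489,-4.75) [heading=210, draw]
  FD 2.9: (-7.489,-4.75) -> (-10,-6.2) [heading=210, draw]
  -- iteration 3/6 --
  RT 120: heading 210 -> 90
  BK 4.7: (-10,-6.2) -> (-10,-10.9) [heading=90, draw]
  FD 2.9: (-10,-10.9) -> (-10,-8) [heading=90, draw]
  -- iteration 4/6 --
  RT 120: heading 90 -> 330
  BK 4.7: (-10,-8) -> (-14.07,-5.65) [heading=330, draw]
  FD 2.9: (-14.07,-5.65) -> (-11.559,-7.1) [heading=330, draw]
  -- iteration 5/6 --
  RT 120: heading 330 -> 210
  BK 4.7: (-11.559,-7.1) -> (-7.489,-4.75) [heading=210, draw]
  FD 2.9: (-7.489,-4.75) -> (-10,-6.2) [heading=210, draw]
  -- iteration 6/6 --
  RT 120: heading 210 -> 90
  BK 4.7: (-10,-6.2) -> (-10,-10.9) [heading=90, draw]
  FD 2.9: (-10,-10.9) -> (-10,-8) [heading=90, draw]
]
PU: pen up
Final: pos=(-10,-8), heading=90, 12 segment(s) drawn

Answer: -10 -8 90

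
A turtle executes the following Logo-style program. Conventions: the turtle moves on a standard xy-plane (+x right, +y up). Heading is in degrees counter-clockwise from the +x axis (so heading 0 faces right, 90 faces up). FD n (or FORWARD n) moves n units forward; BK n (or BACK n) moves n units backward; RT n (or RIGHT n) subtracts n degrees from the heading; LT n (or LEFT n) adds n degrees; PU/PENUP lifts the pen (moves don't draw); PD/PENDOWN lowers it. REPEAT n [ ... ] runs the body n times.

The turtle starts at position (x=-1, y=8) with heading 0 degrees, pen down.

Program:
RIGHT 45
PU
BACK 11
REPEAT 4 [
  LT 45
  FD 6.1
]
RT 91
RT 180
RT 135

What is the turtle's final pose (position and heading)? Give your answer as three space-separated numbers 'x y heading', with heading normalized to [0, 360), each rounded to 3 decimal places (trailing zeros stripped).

Executing turtle program step by step:
Start: pos=(-1,8), heading=0, pen down
RT 45: heading 0 -> 315
PU: pen up
BK 11: (-1,8) -> (-8.778,15.778) [heading=315, move]
REPEAT 4 [
  -- iteration 1/4 --
  LT 45: heading 315 -> 0
  FD 6.1: (-8.778,15.778) -> (-2.678,15.778) [heading=0, move]
  -- iteration 2/4 --
  LT 45: heading 0 -> 45
  FD 6.1: (-2.678,15.778) -> (1.635,20.092) [heading=45, move]
  -- iteration 3/4 --
  LT 45: heading 45 -> 90
  FD 6.1: (1.635,20.092) -> (1.635,26.192) [heading=90, move]
  -- iteration 4/4 --
  LT 45: heading 90 -> 135
  FD 6.1: (1.635,26.192) -> (-2.678,30.505) [heading=135, move]
]
RT 91: heading 135 -> 44
RT 180: heading 44 -> 224
RT 135: heading 224 -> 89
Final: pos=(-2.678,30.505), heading=89, 0 segment(s) drawn

Answer: -2.678 30.505 89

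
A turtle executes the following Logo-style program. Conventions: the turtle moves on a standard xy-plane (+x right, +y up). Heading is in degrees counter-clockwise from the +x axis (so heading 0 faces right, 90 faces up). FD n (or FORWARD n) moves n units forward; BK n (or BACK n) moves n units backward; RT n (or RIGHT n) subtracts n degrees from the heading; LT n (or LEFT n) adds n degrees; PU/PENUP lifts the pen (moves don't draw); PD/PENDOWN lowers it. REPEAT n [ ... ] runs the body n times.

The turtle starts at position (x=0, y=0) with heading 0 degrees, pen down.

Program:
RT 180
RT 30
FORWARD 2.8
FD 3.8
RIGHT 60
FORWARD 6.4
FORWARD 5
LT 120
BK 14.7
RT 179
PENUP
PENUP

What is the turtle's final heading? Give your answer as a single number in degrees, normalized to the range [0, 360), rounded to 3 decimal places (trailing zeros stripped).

Executing turtle program step by step:
Start: pos=(0,0), heading=0, pen down
RT 180: heading 0 -> 180
RT 30: heading 180 -> 150
FD 2.8: (0,0) -> (-2.425,1.4) [heading=150, draw]
FD 3.8: (-2.425,1.4) -> (-5.716,3.3) [heading=150, draw]
RT 60: heading 150 -> 90
FD 6.4: (-5.716,3.3) -> (-5.716,9.7) [heading=90, draw]
FD 5: (-5.716,9.7) -> (-5.716,14.7) [heading=90, draw]
LT 120: heading 90 -> 210
BK 14.7: (-5.716,14.7) -> (7.015,22.05) [heading=210, draw]
RT 179: heading 210 -> 31
PU: pen up
PU: pen up
Final: pos=(7.015,22.05), heading=31, 5 segment(s) drawn

Answer: 31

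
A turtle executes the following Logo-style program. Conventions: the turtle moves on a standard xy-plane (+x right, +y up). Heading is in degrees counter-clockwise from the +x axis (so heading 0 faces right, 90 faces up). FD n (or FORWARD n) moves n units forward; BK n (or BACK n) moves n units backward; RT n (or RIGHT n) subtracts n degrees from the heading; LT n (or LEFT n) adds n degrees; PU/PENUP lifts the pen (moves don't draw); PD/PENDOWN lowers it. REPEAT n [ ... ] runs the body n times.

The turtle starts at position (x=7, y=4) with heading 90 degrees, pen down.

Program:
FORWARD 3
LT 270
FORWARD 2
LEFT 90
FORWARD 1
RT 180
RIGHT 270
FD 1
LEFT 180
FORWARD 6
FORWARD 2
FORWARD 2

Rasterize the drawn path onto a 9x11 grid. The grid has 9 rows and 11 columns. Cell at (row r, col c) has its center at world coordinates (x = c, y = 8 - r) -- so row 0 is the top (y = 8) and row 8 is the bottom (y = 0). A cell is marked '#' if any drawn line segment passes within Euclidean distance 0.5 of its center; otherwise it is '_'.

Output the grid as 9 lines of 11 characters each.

Answer: ###########
_______###_
_______#___
_______#___
_______#___
___________
___________
___________
___________

Derivation:
Segment 0: (7,4) -> (7,7)
Segment 1: (7,7) -> (9,7)
Segment 2: (9,7) -> (9,8)
Segment 3: (9,8) -> (10,8)
Segment 4: (10,8) -> (4,8)
Segment 5: (4,8) -> (2,8)
Segment 6: (2,8) -> (0,8)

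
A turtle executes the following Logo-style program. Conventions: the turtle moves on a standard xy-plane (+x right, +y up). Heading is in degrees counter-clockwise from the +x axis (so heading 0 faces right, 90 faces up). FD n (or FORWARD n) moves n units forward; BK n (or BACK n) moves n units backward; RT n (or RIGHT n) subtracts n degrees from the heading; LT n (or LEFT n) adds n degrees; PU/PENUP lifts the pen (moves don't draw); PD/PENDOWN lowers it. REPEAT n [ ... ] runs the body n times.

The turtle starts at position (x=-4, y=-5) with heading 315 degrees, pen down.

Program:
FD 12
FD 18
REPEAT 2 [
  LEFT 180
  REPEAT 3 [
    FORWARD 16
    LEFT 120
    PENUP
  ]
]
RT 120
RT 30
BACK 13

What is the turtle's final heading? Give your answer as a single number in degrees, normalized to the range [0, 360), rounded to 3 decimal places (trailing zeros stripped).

Answer: 165

Derivation:
Executing turtle program step by step:
Start: pos=(-4,-5), heading=315, pen down
FD 12: (-4,-5) -> (4.485,-13.485) [heading=315, draw]
FD 18: (4.485,-13.485) -> (17.213,-26.213) [heading=315, draw]
REPEAT 2 [
  -- iteration 1/2 --
  LT 180: heading 315 -> 135
  REPEAT 3 [
    -- iteration 1/3 --
    FD 16: (17.213,-26.213) -> (5.899,-14.899) [heading=135, draw]
    LT 120: heading 135 -> 255
    PU: pen up
    -- iteration 2/3 --
    FD 16: (5.899,-14.899) -> (1.758,-30.354) [heading=255, move]
    LT 120: heading 255 -> 15
    PU: pen up
    -- iteration 3/3 --
    FD 16: (1.758,-30.354) -> (17.213,-26.213) [heading=15, move]
    LT 120: heading 15 -> 135
    PU: pen up
  ]
  -- iteration 2/2 --
  LT 180: heading 135 -> 315
  REPEAT 3 [
    -- iteration 1/3 --
    FD 16: (17.213,-26.213) -> (28.527,-37.527) [heading=315, move]
    LT 120: heading 315 -> 75
    PU: pen up
    -- iteration 2/3 --
    FD 16: (28.527,-37.527) -> (32.668,-22.072) [heading=75, move]
    LT 120: heading 75 -> 195
    PU: pen up
    -- iteration 3/3 --
    FD 16: (32.668,-22.072) -> (17.213,-26.213) [heading=195, move]
    LT 120: heading 195 -> 315
    PU: pen up
  ]
]
RT 120: heading 315 -> 195
RT 30: heading 195 -> 165
BK 13: (17.213,-26.213) -> (29.77,-29.578) [heading=165, move]
Final: pos=(29.77,-29.578), heading=165, 3 segment(s) drawn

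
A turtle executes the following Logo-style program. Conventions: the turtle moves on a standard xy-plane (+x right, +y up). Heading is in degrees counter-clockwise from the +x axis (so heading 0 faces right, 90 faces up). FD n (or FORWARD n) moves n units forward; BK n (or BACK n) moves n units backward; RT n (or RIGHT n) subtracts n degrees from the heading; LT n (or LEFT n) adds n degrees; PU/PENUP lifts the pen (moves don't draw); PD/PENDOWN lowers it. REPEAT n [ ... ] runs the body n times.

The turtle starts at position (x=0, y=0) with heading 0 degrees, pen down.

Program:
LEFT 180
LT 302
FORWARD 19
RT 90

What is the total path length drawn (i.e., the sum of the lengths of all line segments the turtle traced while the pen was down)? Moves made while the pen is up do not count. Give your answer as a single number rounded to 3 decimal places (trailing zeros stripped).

Executing turtle program step by step:
Start: pos=(0,0), heading=0, pen down
LT 180: heading 0 -> 180
LT 302: heading 180 -> 122
FD 19: (0,0) -> (-10.068,16.113) [heading=122, draw]
RT 90: heading 122 -> 32
Final: pos=(-10.068,16.113), heading=32, 1 segment(s) drawn

Segment lengths:
  seg 1: (0,0) -> (-10.068,16.113), length = 19
Total = 19

Answer: 19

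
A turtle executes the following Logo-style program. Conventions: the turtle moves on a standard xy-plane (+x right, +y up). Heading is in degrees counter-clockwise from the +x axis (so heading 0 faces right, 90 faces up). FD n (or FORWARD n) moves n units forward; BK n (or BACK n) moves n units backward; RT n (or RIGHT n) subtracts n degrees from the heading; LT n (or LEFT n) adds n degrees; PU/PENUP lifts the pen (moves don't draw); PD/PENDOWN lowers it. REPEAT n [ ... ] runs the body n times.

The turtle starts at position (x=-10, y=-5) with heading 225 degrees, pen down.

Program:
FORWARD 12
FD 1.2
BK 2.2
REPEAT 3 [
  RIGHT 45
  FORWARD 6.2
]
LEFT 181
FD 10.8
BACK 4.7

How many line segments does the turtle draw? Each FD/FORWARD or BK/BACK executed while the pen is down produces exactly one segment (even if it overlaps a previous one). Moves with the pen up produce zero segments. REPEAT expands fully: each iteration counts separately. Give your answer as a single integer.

Answer: 8

Derivation:
Executing turtle program step by step:
Start: pos=(-10,-5), heading=225, pen down
FD 12: (-10,-5) -> (-18.485,-13.485) [heading=225, draw]
FD 1.2: (-18.485,-13.485) -> (-19.334,-14.334) [heading=225, draw]
BK 2.2: (-19.334,-14.334) -> (-17.778,-12.778) [heading=225, draw]
REPEAT 3 [
  -- iteration 1/3 --
  RT 45: heading 225 -> 180
  FD 6.2: (-17.778,-12.778) -> (-23.978,-12.778) [heading=180, draw]
  -- iteration 2/3 --
  RT 45: heading 180 -> 135
  FD 6.2: (-23.978,-12.778) -> (-28.362,-8.394) [heading=135, draw]
  -- iteration 3/3 --
  RT 45: heading 135 -> 90
  FD 6.2: (-28.362,-8.394) -> (-28.362,-2.194) [heading=90, draw]
]
LT 181: heading 90 -> 271
FD 10.8: (-28.362,-2.194) -> (-28.174,-12.992) [heading=271, draw]
BK 4.7: (-28.174,-12.992) -> (-28.256,-8.293) [heading=271, draw]
Final: pos=(-28.256,-8.293), heading=271, 8 segment(s) drawn
Segments drawn: 8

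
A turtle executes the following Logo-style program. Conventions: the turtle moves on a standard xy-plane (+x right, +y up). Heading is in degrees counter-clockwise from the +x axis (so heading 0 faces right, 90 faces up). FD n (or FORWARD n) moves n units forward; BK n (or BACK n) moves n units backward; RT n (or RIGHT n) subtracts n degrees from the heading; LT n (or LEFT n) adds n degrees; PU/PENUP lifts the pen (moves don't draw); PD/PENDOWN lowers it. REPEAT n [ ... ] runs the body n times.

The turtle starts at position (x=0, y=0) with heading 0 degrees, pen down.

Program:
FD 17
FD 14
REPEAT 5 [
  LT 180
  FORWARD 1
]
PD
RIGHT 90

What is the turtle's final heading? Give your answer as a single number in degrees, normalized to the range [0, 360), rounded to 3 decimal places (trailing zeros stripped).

Executing turtle program step by step:
Start: pos=(0,0), heading=0, pen down
FD 17: (0,0) -> (17,0) [heading=0, draw]
FD 14: (17,0) -> (31,0) [heading=0, draw]
REPEAT 5 [
  -- iteration 1/5 --
  LT 180: heading 0 -> 180
  FD 1: (31,0) -> (30,0) [heading=180, draw]
  -- iteration 2/5 --
  LT 180: heading 180 -> 0
  FD 1: (30,0) -> (31,0) [heading=0, draw]
  -- iteration 3/5 --
  LT 180: heading 0 -> 180
  FD 1: (31,0) -> (30,0) [heading=180, draw]
  -- iteration 4/5 --
  LT 180: heading 180 -> 0
  FD 1: (30,0) -> (31,0) [heading=0, draw]
  -- iteration 5/5 --
  LT 180: heading 0 -> 180
  FD 1: (31,0) -> (30,0) [heading=180, draw]
]
PD: pen down
RT 90: heading 180 -> 90
Final: pos=(30,0), heading=90, 7 segment(s) drawn

Answer: 90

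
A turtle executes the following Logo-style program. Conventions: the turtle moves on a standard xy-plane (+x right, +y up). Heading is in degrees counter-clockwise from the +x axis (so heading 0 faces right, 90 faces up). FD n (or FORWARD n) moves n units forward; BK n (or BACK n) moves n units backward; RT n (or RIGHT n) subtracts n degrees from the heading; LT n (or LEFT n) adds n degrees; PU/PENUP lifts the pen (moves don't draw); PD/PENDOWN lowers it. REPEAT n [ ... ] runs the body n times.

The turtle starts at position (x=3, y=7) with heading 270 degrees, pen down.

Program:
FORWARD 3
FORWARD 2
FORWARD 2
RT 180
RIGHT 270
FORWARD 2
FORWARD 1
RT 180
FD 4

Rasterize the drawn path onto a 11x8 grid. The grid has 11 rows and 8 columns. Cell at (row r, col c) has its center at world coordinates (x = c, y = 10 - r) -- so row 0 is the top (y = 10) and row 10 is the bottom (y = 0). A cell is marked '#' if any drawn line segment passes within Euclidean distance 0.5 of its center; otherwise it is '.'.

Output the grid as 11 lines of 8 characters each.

Answer: ........
........
........
...#....
...#....
...#....
...#....
...#....
...#....
...#....
#####...

Derivation:
Segment 0: (3,7) -> (3,4)
Segment 1: (3,4) -> (3,2)
Segment 2: (3,2) -> (3,0)
Segment 3: (3,0) -> (1,-0)
Segment 4: (1,-0) -> (-0,-0)
Segment 5: (-0,-0) -> (4,0)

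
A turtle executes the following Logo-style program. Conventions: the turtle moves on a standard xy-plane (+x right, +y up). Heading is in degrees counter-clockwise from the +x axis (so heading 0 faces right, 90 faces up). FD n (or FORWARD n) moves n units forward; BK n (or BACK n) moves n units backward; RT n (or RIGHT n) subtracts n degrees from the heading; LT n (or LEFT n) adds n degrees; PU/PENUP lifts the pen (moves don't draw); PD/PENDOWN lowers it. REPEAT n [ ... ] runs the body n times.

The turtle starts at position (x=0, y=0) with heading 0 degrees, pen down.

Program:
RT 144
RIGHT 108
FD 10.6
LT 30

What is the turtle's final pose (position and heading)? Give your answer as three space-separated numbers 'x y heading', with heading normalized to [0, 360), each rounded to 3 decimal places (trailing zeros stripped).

Answer: -3.276 10.081 138

Derivation:
Executing turtle program step by step:
Start: pos=(0,0), heading=0, pen down
RT 144: heading 0 -> 216
RT 108: heading 216 -> 108
FD 10.6: (0,0) -> (-3.276,10.081) [heading=108, draw]
LT 30: heading 108 -> 138
Final: pos=(-3.276,10.081), heading=138, 1 segment(s) drawn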